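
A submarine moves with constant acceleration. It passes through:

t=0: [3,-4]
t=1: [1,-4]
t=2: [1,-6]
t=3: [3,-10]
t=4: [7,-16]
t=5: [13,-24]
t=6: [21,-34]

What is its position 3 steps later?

Taking differences between consecutive positions: [-2,+0], [+0,-2], [+2,-4], [+4,-6], [+6,-8], [+8,-10]. These grow by [+2,-2] each step.
step 7: [21,-34] + [+10,-12] → [31,-46]
step 8: [31,-46] + [+12,-14] → [43,-60]
step 9: [43,-60] + [+14,-16] → [57,-76]

[57,-76]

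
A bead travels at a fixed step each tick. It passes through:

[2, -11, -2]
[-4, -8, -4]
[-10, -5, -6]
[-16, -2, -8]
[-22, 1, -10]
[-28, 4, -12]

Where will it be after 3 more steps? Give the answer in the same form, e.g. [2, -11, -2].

[-46, 13, -18]

Constant displacement of [-6, +3, -2] per step.
step 6: [-28, 4, -12] + [-6, +3, -2] → [-34, 7, -14]
step 7: [-34, 7, -14] + [-6, +3, -2] → [-40, 10, -16]
step 8: [-40, 10, -16] + [-6, +3, -2] → [-46, 13, -18]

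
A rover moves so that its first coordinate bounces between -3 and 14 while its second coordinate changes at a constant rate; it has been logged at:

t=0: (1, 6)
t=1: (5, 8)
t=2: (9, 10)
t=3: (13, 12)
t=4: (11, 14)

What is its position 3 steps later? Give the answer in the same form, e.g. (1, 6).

(-1, 20)

The first coordinate travels 4 per step and bounces off the walls at -3 and 14.
  step 5: 11 → 7
  step 6: 7 → 3
  step 7: 3 → -1
The second coordinate changes by +2 each step: at step 7 it is 20.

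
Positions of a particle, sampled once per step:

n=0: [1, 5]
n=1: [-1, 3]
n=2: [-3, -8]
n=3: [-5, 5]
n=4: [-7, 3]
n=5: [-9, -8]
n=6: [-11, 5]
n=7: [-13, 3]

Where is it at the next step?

The first coordinate changes by -2 each step, so at step 8 it is 1 + 8·(-2) = -15.
The second coordinate repeats the cycle [5, 3, -8] with period 3; step 8 mod 3 = 2, giving -8.

[-15, -8]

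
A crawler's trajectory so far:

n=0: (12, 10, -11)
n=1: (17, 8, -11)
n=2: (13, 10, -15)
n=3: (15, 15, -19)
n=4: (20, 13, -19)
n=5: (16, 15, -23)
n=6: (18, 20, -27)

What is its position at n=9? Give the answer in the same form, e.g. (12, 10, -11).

Step-to-step displacements: (+5, -2, +0), (-4, +2, -4), (+2, +5, -4), (+5, -2, +0), (-4, +2, -4), (+2, +5, -4) — a repeating cycle of length 3.
step 7: apply (+5, -2, +0) → (23, 18, -27)
step 8: apply (-4, +2, -4) → (19, 20, -31)
step 9: apply (+2, +5, -4) → (21, 25, -35)

(21, 25, -35)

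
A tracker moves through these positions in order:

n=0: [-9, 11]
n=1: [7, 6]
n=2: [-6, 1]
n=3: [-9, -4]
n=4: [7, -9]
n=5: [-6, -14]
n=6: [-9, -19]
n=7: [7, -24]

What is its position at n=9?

[-9, -34]

The first coordinate repeats the cycle [-9, 7, -6] with period 3; step 9 mod 3 = 0, giving -9.
The second coordinate changes by -5 each step, so at step 9 it is 11 + 9·(-5) = -34.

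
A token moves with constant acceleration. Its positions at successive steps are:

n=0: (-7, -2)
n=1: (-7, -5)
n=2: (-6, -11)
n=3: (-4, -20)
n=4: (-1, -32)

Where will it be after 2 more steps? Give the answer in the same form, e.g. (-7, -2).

Taking differences between consecutive positions: (+0, -3), (+1, -6), (+2, -9), (+3, -12). These grow by (+1, -3) each step.
step 5: (-1, -32) + (+4, -15) → (3, -47)
step 6: (3, -47) + (+5, -18) → (8, -65)

(8, -65)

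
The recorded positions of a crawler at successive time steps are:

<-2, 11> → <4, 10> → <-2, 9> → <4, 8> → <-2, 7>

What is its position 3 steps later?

First: cycles through -2, 4 every 2 steps. Step 7 lands at position 1 of the cycle → 4.
Second: linear, -1 per step → 4 at step 7.

<4, 4>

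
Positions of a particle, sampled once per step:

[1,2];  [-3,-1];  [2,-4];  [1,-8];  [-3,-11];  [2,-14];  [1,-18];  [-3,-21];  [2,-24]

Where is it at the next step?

Step-to-step displacements: [-4,-3], [+5,-3], [-1,-4], [-4,-3], [+5,-3], [-1,-4], [-4,-3], [+5,-3] — a repeating cycle of length 3.
step 9: apply [-1,-4] → [1,-28]

[1,-28]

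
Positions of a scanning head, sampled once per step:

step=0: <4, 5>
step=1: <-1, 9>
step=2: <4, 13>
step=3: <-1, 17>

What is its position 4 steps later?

<-1, 33>

First: cycles through 4, -1 every 2 steps. Step 7 lands at position 1 of the cycle → -1.
Second: linear, +4 per step → 33 at step 7.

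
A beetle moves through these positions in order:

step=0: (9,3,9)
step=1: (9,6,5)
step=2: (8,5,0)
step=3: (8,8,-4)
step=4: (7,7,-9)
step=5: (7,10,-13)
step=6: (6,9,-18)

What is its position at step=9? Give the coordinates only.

The moves between consecutive positions are (+0,+3,-4), (-1,-1,-5), (+0,+3,-4), (-1,-1,-5), (+0,+3,-4), (-1,-1,-5); they repeat the 2-cycle [(+0,+3,-4), (-1,-1,-5)].
step 7: apply (+0,+3,-4) → (6,12,-22)
step 8: apply (-1,-1,-5) → (5,11,-27)
step 9: apply (+0,+3,-4) → (5,14,-31)

(5,14,-31)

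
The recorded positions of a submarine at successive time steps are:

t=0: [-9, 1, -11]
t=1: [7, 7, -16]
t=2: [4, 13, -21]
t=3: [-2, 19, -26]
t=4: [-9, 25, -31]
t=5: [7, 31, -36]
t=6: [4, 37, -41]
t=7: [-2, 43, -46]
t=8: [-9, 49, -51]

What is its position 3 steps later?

The first coordinate repeats the cycle [-9, 7, 4, -2] with period 4; step 11 mod 4 = 3, giving -2.
The second coordinate changes by +6 each step, so at step 11 it is 1 + 11·(6) = 67.
The third coordinate changes by -5 each step, so at step 11 it is -11 + 11·(-5) = -66.

[-2, 67, -66]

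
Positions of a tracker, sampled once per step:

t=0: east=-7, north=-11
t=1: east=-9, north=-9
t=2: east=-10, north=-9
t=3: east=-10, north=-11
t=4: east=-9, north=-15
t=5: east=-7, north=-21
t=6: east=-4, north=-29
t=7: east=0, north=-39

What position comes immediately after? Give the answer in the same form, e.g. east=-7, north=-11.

east=5, north=-51

Taking differences between consecutive positions: (-2, +2), (-1, +0), (+0, -2), (+1, -4), (+2, -6), (+3, -8), (+4, -10). These grow by (+1, -2) each step.
step 8: east=0, north=-39 + (+5, -12) → east=5, north=-51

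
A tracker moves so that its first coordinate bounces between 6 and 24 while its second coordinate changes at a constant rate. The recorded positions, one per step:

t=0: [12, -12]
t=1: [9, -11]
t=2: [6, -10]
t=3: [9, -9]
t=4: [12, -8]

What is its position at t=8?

The first coordinate travels 3 per step and bounces off the walls at 6 and 24.
  step 5: 12 → 15
  step 6: 15 → 18
  step 7: 18 → 21
  step 8: 21 → 24
The second coordinate changes by +1 each step: at step 8 it is -4.

[24, -4]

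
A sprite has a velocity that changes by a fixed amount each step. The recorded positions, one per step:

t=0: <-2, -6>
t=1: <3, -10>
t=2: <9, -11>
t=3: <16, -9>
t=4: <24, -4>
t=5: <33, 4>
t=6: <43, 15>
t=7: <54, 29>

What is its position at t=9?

Successive displacements: <+5, -4>, <+6, -1>, <+7, +2>, <+8, +5>, <+9, +8>, <+10, +11>, <+11, +14> — each changes by <+1, +3>.
step 8: <54, 29> + <+12, +17> → <66, 46>
step 9: <66, 46> + <+13, +20> → <79, 66>

<79, 66>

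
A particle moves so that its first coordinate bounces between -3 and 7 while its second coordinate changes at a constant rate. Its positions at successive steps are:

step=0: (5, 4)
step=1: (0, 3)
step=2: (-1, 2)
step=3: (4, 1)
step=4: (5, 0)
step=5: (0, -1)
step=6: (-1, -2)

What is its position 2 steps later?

The first coordinate reflects between -3 and 7, moving 5 per step.
  step 7: -1 → 4
  step 8: 4 → 5
The second coordinate changes by -1 each step: at step 8 it is -4.

(5, -4)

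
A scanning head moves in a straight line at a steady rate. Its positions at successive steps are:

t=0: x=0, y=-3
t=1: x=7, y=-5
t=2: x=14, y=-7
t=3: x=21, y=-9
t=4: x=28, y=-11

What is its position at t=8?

x=56, y=-19

Each step adds (+7,-2) to the position.
step 5: x=28, y=-11 + (+7,-2) → x=35, y=-13
step 6: x=35, y=-13 + (+7,-2) → x=42, y=-15
step 7: x=42, y=-15 + (+7,-2) → x=49, y=-17
step 8: x=49, y=-17 + (+7,-2) → x=56, y=-19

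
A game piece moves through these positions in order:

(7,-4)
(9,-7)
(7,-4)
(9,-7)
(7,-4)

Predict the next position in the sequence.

Consecutive displacements (+2,-3), (-2,+3), (+2,-3), (-2,+3) scale by a factor of -1 each step.
step 5: (7,-4) + (+2,-3) → (9,-7)

(9,-7)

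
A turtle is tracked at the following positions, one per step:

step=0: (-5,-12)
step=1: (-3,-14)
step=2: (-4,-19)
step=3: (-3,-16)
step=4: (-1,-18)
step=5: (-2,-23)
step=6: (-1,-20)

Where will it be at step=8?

Step-to-step displacements: (+2,-2), (-1,-5), (+1,+3), (+2,-2), (-1,-5), (+1,+3) — a repeating cycle of length 3.
step 7: apply (+2,-2) → (1,-22)
step 8: apply (-1,-5) → (0,-27)

(0,-27)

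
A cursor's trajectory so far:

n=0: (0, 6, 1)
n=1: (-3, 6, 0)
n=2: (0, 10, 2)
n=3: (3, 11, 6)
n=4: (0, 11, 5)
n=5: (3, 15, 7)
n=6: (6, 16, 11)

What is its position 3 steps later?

The moves between consecutive positions are (-3, +0, -1), (+3, +4, +2), (+3, +1, +4), (-3, +0, -1), (+3, +4, +2), (+3, +1, +4); they repeat the 3-cycle [(-3, +0, -1), (+3, +4, +2), (+3, +1, +4)].
step 7: apply (-3, +0, -1) → (3, 16, 10)
step 8: apply (+3, +4, +2) → (6, 20, 12)
step 9: apply (+3, +1, +4) → (9, 21, 16)

(9, 21, 16)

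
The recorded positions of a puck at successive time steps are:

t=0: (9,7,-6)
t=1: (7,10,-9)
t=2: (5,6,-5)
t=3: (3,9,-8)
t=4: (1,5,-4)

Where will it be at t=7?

(-5,7,-6)

The moves between consecutive positions are (-2,+3,-3), (-2,-4,+4), (-2,+3,-3), (-2,-4,+4); they repeat the 2-cycle [(-2,+3,-3), (-2,-4,+4)].
step 5: apply (-2,+3,-3) → (-1,8,-7)
step 6: apply (-2,-4,+4) → (-3,4,-3)
step 7: apply (-2,+3,-3) → (-5,7,-6)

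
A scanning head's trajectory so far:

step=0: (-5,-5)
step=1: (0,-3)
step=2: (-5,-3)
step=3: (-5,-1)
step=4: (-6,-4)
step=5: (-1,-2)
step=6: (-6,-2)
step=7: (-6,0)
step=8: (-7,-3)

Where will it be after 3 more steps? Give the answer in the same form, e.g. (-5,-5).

(-7,1)

The moves between consecutive positions are (+5,+2), (-5,+0), (+0,+2), (-1,-3), (+5,+2), (-5,+0), (+0,+2), (-1,-3); they repeat the 4-cycle [(+5,+2), (-5,+0), (+0,+2), (-1,-3)].
step 9: apply (+5,+2) → (-2,-1)
step 10: apply (-5,+0) → (-7,-1)
step 11: apply (+0,+2) → (-7,1)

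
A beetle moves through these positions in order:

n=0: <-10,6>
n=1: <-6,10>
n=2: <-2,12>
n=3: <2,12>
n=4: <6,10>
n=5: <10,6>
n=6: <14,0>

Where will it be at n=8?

<22,-18>

First differences are <+4,+4>, <+4,+2>, <+4,+0>, <+4,-2>, <+4,-4>, <+4,-6>; their common second difference is <+0,-2> (constant acceleration).
step 7: <14,0> + <+4,-8> → <18,-8>
step 8: <18,-8> + <+4,-10> → <22,-18>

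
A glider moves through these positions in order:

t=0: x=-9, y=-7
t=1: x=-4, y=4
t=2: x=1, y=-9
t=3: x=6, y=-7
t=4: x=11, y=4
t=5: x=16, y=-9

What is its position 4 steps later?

x=36, y=-7

X: linear, +5 per step → 36 at step 9.
Y: cycles through -7, 4, -9 every 3 steps. Step 9 lands at position 0 of the cycle → -7.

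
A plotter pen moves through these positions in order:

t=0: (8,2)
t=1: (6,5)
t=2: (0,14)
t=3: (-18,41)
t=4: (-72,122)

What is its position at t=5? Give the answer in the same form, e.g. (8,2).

The jumps are (-2,+3), (-6,+9), (-18,+27), (-54,+81) — a geometric progression with ratio 3.
step 5: (-72,122) + (-162,+243) → (-234,365)

(-234,365)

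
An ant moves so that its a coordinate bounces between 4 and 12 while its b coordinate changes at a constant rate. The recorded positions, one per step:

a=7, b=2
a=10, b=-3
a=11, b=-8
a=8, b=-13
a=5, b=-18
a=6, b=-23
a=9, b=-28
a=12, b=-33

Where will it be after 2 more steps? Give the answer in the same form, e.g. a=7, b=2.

The a coordinate travels 3 per step and bounces off the walls at 4 and 12.
  step 8: 12 → 9
  step 9: 9 → 6
The b coordinate changes by -5 each step: at step 9 it is -43.

a=6, b=-43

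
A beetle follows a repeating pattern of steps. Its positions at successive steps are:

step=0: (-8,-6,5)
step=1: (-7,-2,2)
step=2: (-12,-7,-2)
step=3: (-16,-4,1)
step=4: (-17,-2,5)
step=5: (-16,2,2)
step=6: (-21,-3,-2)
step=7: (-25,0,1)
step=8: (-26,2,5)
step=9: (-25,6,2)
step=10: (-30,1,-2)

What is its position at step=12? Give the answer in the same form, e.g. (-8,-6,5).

The moves between consecutive positions are (+1,+4,-3), (-5,-5,-4), (-4,+3,+3), (-1,+2,+4), (+1,+4,-3), (-5,-5,-4), (-4,+3,+3), (-1,+2,+4), (+1,+4,-3), (-5,-5,-4); they repeat the 4-cycle [(+1,+4,-3), (-5,-5,-4), (-4,+3,+3), (-1,+2,+4)].
step 11: apply (-4,+3,+3) → (-34,4,1)
step 12: apply (-1,+2,+4) → (-35,6,5)

(-35,6,5)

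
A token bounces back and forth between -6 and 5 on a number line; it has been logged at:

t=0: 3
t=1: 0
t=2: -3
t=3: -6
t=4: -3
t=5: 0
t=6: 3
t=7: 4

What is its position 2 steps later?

-2

The value reflects between -6 and 5, moving 3 per step.
  step 8: 4 → 1
  step 9: 1 → -2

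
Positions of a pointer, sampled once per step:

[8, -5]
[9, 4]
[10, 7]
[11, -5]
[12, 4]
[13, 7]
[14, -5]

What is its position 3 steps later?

First: linear, +1 per step → 17 at step 9.
Second: cycles through -5, 4, 7 every 3 steps. Step 9 lands at position 0 of the cycle → -5.

[17, -5]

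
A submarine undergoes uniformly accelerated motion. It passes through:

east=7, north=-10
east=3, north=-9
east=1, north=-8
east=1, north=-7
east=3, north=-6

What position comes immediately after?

east=7, north=-5

First differences are (-4, +1), (-2, +1), (+0, +1), (+2, +1); their common second difference is (+2, +0) (constant acceleration).
step 5: east=3, north=-6 + (+4, +1) → east=7, north=-5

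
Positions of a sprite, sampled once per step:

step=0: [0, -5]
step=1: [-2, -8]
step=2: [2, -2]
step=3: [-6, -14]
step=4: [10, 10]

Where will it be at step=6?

The jumps are [-2, -3], [+4, +6], [-8, -12], [+16, +24] — a geometric progression with ratio -2.
step 5: [10, 10] + [-32, -48] → [-22, -38]
step 6: [-22, -38] + [+64, +96] → [42, 58]

[42, 58]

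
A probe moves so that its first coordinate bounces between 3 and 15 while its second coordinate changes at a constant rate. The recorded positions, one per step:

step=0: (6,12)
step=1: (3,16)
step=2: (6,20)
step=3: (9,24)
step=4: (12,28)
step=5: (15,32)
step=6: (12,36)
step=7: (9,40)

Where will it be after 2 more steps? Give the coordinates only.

The first coordinate travels 3 per step and bounces off the walls at 3 and 15.
  step 8: 9 → 6
  step 9: 6 → 3
The second coordinate changes by +4 each step: at step 9 it is 48.

(3,48)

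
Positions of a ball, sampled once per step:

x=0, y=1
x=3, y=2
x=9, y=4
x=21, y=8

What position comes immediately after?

x=45, y=16

The jumps are (+3,+1), (+6,+2), (+12,+4) — a geometric progression with ratio 2.
step 4: x=21, y=8 + (+24,+8) → x=45, y=16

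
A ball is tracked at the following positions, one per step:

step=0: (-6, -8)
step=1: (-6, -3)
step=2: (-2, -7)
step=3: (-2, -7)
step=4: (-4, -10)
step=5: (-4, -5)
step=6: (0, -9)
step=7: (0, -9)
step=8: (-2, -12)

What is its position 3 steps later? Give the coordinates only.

(2, -11)

Differencing gives (+0, +5), (+4, -4), (+0, +0), (-2, -3), (+0, +5), (+4, -4), (+0, +0), (-2, -3). This is the pattern (+0, +5), (+4, -4), (+0, +0), (-2, -3) repeated.
step 9: apply (+0, +5) → (-2, -7)
step 10: apply (+4, -4) → (2, -11)
step 11: apply (+0, +0) → (2, -11)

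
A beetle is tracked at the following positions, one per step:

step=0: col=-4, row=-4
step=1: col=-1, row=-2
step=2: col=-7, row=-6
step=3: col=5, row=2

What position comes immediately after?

col=-19, row=-14

The jumps are (+3, +2), (-6, -4), (+12, +8) — a geometric progression with ratio -2.
step 4: col=5, row=2 + (-24, -16) → col=-19, row=-14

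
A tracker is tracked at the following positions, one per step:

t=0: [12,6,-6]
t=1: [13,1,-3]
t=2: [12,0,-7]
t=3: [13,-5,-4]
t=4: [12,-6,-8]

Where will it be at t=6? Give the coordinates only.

Differencing gives [+1,-5,+3], [-1,-1,-4], [+1,-5,+3], [-1,-1,-4]. This is the pattern [+1,-5,+3], [-1,-1,-4] repeated.
step 5: apply [+1,-5,+3] → [13,-11,-5]
step 6: apply [-1,-1,-4] → [12,-12,-9]

[12,-12,-9]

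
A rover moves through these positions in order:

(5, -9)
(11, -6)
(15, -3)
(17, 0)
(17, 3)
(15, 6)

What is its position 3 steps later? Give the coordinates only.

(-3, 15)

Taking differences between consecutive positions: (+6, +3), (+4, +3), (+2, +3), (+0, +3), (-2, +3). These grow by (-2, +0) each step.
step 6: (15, 6) + (-4, +3) → (11, 9)
step 7: (11, 9) + (-6, +3) → (5, 12)
step 8: (5, 12) + (-8, +3) → (-3, 15)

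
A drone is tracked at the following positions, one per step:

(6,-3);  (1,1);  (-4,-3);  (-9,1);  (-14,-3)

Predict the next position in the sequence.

The first coordinate changes by -5 each step, so at step 5 it is 6 + 5·(-5) = -19.
The second coordinate repeats the cycle [-3, 1] with period 2; step 5 mod 2 = 1, giving 1.

(-19,1)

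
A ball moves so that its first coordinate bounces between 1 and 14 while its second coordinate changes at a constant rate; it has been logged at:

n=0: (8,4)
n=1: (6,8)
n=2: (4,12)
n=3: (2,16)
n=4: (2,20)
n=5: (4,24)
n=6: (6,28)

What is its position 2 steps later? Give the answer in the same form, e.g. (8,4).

(10,36)

The first coordinate travels 2 per step and bounces off the walls at 1 and 14.
  step 7: 6 → 8
  step 8: 8 → 10
The second coordinate changes by +4 each step: at step 8 it is 36.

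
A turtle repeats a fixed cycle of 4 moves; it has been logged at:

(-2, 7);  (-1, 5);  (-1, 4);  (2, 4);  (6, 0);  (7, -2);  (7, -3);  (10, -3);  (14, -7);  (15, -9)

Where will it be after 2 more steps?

The moves between consecutive positions are (+1, -2), (+0, -1), (+3, +0), (+4, -4), (+1, -2), (+0, -1), (+3, +0), (+4, -4), (+1, -2); they repeat the 4-cycle [(+1, -2), (+0, -1), (+3, +0), (+4, -4)].
step 10: apply (+0, -1) → (15, -10)
step 11: apply (+3, +0) → (18, -10)

(18, -10)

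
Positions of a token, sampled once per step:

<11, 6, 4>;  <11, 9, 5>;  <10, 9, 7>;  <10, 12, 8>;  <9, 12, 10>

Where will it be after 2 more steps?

Differencing gives <+0, +3, +1>, <-1, +0, +2>, <+0, +3, +1>, <-1, +0, +2>. This is the pattern <+0, +3, +1>, <-1, +0, +2> repeated.
step 5: apply <+0, +3, +1> → <9, 15, 11>
step 6: apply <-1, +0, +2> → <8, 15, 13>

<8, 15, 13>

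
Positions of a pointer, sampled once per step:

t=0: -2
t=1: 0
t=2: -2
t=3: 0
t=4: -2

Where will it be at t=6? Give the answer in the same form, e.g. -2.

The jumps are +2, -2, +2, -2 — a geometric progression with ratio -1.
step 5: -2 + 2 → 0
step 6: 0 − 2 → -2

-2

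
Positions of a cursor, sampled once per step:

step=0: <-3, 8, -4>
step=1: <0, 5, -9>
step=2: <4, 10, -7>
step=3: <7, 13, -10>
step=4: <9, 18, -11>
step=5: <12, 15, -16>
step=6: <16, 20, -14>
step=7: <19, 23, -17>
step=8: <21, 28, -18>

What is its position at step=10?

The moves between consecutive positions are <+3, -3, -5>, <+4, +5, +2>, <+3, +3, -3>, <+2, +5, -1>, <+3, -3, -5>, <+4, +5, +2>, <+3, +3, -3>, <+2, +5, -1>; they repeat the 4-cycle [<+3, -3, -5>, <+4, +5, +2>, <+3, +3, -3>, <+2, +5, -1>].
step 9: apply <+3, -3, -5> → <24, 25, -23>
step 10: apply <+4, +5, +2> → <28, 30, -21>

<28, 30, -21>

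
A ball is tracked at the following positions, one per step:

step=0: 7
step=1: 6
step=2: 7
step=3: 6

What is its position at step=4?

Step-to-step displacements: -1, +1, -1; each is -1× the previous.
step 4: 6 + 1 → 7

7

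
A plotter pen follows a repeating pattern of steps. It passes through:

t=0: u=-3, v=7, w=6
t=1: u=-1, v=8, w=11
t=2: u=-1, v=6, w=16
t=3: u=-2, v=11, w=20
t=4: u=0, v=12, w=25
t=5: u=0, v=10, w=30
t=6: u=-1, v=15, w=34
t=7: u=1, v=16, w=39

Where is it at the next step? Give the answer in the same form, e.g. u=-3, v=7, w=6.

u=1, v=14, w=44

Step-to-step displacements: (+2, +1, +5), (+0, -2, +5), (-1, +5, +4), (+2, +1, +5), (+0, -2, +5), (-1, +5, +4), (+2, +1, +5) — a repeating cycle of length 3.
step 8: apply (+0, -2, +5) → u=1, v=14, w=44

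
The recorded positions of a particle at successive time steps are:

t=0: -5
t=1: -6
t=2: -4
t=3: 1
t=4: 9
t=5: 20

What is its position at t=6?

34

Taking differences between consecutive positions: -1, +2, +5, +8, +11. These grow by +3 each step.
step 6: 20 + 14 → 34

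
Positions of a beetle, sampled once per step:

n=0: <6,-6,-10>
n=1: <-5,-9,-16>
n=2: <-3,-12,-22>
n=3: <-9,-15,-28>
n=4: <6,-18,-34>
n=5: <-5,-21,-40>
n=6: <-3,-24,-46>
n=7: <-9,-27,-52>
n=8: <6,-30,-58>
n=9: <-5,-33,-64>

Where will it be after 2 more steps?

First: cycles through 6, -5, -3, -9 every 4 steps. Step 11 lands at position 3 of the cycle → -9.
Second: linear, -3 per step → -39 at step 11.
Third: linear, -6 per step → -76 at step 11.

<-9,-39,-76>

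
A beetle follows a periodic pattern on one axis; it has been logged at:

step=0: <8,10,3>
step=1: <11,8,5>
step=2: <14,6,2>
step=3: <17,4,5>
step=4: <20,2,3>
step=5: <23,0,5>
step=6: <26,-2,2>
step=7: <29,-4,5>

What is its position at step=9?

First: linear, +3 per step → 35 at step 9.
Second: linear, -2 per step → -8 at step 9.
Third: cycles through 3, 5, 2, 5 every 4 steps. Step 9 lands at position 1 of the cycle → 5.

<35,-8,5>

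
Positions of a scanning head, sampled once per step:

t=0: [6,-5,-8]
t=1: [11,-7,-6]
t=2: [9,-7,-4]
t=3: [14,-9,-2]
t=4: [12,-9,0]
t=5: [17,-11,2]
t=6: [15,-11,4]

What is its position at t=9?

Differencing gives [+5,-2,+2], [-2,+0,+2], [+5,-2,+2], [-2,+0,+2], [+5,-2,+2], [-2,+0,+2]. This is the pattern [+5,-2,+2], [-2,+0,+2] repeated.
step 7: apply [+5,-2,+2] → [20,-13,6]
step 8: apply [-2,+0,+2] → [18,-13,8]
step 9: apply [+5,-2,+2] → [23,-15,10]

[23,-15,10]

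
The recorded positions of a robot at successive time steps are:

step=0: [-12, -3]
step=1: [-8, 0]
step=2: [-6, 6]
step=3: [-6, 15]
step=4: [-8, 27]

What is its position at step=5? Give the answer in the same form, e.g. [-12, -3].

[-12, 42]

Taking differences between consecutive positions: [+4, +3], [+2, +6], [+0, +9], [-2, +12]. These grow by [-2, +3] each step.
step 5: [-8, 27] + [-4, +15] → [-12, 42]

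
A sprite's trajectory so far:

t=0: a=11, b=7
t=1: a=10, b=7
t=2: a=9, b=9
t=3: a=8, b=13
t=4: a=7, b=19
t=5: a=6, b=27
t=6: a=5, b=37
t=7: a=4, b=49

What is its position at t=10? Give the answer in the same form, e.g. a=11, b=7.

Taking differences between consecutive positions: (-1, +0), (-1, +2), (-1, +4), (-1, +6), (-1, +8), (-1, +10), (-1, +12). These grow by (+0, +2) each step.
step 8: a=4, b=49 + (-1, +14) → a=3, b=63
step 9: a=3, b=63 + (-1, +16) → a=2, b=79
step 10: a=2, b=79 + (-1, +18) → a=1, b=97

a=1, b=97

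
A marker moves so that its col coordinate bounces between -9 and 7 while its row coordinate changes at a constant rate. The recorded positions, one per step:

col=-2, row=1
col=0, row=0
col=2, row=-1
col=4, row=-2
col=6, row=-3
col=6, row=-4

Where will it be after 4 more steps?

col=-2, row=-8

The col coordinate reflects between -9 and 7, moving 2 per step.
  step 6: 6 → 4
  step 7: 4 → 2
  step 8: 2 → 0
  step 9: 0 → -2
The row coordinate changes by -1 each step: at step 9 it is -8.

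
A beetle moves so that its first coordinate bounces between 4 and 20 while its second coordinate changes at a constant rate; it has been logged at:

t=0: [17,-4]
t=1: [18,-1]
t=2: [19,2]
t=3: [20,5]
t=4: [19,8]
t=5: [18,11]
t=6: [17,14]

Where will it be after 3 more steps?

[14,23]

The first coordinate reflects between 4 and 20, moving 1 per step.
  step 7: 17 → 16
  step 8: 16 → 15
  step 9: 15 → 14
The second coordinate changes by +3 each step: at step 9 it is 23.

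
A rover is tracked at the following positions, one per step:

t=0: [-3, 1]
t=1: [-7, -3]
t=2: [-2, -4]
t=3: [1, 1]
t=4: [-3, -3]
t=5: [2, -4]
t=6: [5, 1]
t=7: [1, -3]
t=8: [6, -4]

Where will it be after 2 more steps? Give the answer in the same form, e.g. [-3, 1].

[5, -3]

Differencing gives [-4, -4], [+5, -1], [+3, +5], [-4, -4], [+5, -1], [+3, +5], [-4, -4], [+5, -1]. This is the pattern [-4, -4], [+5, -1], [+3, +5] repeated.
step 9: apply [+3, +5] → [9, 1]
step 10: apply [-4, -4] → [5, -3]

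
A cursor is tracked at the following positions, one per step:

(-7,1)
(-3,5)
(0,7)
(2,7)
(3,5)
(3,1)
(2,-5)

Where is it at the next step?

(0,-13)

Successive displacements: (+4,+4), (+3,+2), (+2,+0), (+1,-2), (+0,-4), (-1,-6) — each changes by (-1,-2).
step 7: (2,-5) + (-2,-8) → (0,-13)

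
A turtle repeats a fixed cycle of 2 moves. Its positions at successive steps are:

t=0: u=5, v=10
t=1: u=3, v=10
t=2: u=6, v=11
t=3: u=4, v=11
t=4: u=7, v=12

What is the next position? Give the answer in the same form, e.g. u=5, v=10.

Step-to-step displacements: (-2,+0), (+3,+1), (-2,+0), (+3,+1) — a repeating cycle of length 2.
step 5: apply (-2,+0) → u=5, v=12

u=5, v=12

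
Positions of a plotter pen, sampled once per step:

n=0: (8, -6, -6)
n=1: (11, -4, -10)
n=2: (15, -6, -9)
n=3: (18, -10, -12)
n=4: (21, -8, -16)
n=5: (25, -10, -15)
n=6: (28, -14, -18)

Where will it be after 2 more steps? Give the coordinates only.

(35, -14, -21)

Step-to-step displacements: (+3, +2, -4), (+4, -2, +1), (+3, -4, -3), (+3, +2, -4), (+4, -2, +1), (+3, -4, -3) — a repeating cycle of length 3.
step 7: apply (+3, +2, -4) → (31, -12, -22)
step 8: apply (+4, -2, +1) → (35, -14, -21)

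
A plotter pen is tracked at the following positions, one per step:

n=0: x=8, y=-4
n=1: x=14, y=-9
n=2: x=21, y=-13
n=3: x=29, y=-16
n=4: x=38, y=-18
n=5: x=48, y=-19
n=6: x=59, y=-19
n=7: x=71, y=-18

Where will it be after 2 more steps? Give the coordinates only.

x=98, y=-13

Taking differences between consecutive positions: (+6, -5), (+7, -4), (+8, -3), (+9, -2), (+10, -1), (+11, +0), (+12, +1). These grow by (+1, +1) each step.
step 8: x=71, y=-18 + (+13, +2) → x=84, y=-16
step 9: x=84, y=-16 + (+14, +3) → x=98, y=-13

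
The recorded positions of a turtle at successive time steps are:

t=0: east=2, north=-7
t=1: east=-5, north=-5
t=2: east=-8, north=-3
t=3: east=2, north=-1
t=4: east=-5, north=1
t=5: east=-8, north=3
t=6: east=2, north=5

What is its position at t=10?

east=-5, north=13

East: cycles through 2, -5, -8 every 3 steps. Step 10 lands at position 1 of the cycle → -5.
North: linear, +2 per step → 13 at step 10.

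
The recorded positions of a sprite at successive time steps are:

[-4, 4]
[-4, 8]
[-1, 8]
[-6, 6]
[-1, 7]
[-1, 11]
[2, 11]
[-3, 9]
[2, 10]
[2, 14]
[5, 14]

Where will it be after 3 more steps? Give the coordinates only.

[5, 17]

Step-to-step displacements: [+0, +4], [+3, +0], [-5, -2], [+5, +1], [+0, +4], [+3, +0], [-5, -2], [+5, +1], [+0, +4], [+3, +0] — a repeating cycle of length 4.
step 11: apply [-5, -2] → [0, 12]
step 12: apply [+5, +1] → [5, 13]
step 13: apply [+0, +4] → [5, 17]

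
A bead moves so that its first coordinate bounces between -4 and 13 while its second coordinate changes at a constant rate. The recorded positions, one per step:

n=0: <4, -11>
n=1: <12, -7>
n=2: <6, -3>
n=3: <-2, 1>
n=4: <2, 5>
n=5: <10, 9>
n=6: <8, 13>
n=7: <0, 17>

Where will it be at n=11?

The first coordinate travels 8 per step and bounces off the walls at -4 and 13.
  step 8: 0 → 0
  step 9: 0 → 8
  step 10: 8 → 10
  step 11: 10 → 2
The second coordinate changes by +4 each step: at step 11 it is 33.

<2, 33>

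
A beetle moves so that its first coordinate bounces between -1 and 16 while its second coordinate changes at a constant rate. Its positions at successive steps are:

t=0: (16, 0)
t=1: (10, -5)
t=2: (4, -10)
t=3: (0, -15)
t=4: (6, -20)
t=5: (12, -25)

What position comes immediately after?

The first coordinate reflects between -1 and 16, moving 6 per step.
  step 6: 12 → 14
The second coordinate changes by -5 each step: at step 6 it is -30.

(14, -30)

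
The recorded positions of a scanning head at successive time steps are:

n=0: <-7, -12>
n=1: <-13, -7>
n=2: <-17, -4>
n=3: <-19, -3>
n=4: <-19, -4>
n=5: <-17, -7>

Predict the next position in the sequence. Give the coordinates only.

<-13, -12>

Taking differences between consecutive positions: <-6, +5>, <-4, +3>, <-2, +1>, <+0, -1>, <+2, -3>. These grow by <+2, -2> each step.
step 6: <-17, -7> + <+4, -5> → <-13, -12>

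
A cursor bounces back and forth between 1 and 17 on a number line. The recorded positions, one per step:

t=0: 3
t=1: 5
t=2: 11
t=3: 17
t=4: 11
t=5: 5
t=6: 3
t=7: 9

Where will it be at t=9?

The value travels 6 per step and bounces off the walls at 1 and 17.
  step 8: 9 → 15
  step 9: 15 → 13

13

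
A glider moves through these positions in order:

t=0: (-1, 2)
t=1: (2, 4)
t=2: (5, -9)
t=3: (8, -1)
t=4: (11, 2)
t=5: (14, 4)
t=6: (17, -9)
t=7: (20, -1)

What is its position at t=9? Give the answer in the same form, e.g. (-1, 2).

First: linear, +3 per step → 26 at step 9.
Second: cycles through 2, 4, -9, -1 every 4 steps. Step 9 lands at position 1 of the cycle → 4.

(26, 4)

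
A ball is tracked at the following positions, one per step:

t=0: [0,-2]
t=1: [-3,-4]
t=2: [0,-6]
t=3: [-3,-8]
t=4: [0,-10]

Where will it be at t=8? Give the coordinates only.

[0,-18]

The first coordinate repeats the cycle [0, -3] with period 2; step 8 mod 2 = 0, giving 0.
The second coordinate changes by -2 each step, so at step 8 it is -2 + 8·(-2) = -18.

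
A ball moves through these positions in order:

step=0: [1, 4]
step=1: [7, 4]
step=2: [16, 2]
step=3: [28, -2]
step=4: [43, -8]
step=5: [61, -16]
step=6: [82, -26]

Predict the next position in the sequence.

Taking differences between consecutive positions: [+6, +0], [+9, -2], [+12, -4], [+15, -6], [+18, -8], [+21, -10]. These grow by [+3, -2] each step.
step 7: [82, -26] + [+24, -12] → [106, -38]

[106, -38]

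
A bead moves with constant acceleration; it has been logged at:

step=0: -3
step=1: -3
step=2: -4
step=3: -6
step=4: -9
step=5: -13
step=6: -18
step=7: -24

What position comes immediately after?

-31

Taking differences between consecutive positions: +0, -1, -2, -3, -4, -5, -6. These grow by -1 each step.
step 8: -24 − 7 → -31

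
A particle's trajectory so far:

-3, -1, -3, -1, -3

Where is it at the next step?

-1

The jumps are +2, -2, +2, -2 — a geometric progression with ratio -1.
step 5: -3 + 2 → -1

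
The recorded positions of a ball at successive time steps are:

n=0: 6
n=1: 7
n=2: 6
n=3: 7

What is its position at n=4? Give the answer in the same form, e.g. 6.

Step-to-step displacements: +1, -1, +1; each is -1× the previous.
step 4: 7 − 1 → 6

6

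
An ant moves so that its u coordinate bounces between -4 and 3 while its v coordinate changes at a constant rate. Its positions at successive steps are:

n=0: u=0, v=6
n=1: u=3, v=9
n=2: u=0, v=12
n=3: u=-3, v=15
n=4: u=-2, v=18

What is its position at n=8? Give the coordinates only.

The u coordinate reflects between -4 and 3, moving 3 per step.
  step 5: -2 → 1
  step 6: 1 → 2
  step 7: 2 → -1
  step 8: -1 → -4
The v coordinate changes by +3 each step: at step 8 it is 30.

u=-4, v=30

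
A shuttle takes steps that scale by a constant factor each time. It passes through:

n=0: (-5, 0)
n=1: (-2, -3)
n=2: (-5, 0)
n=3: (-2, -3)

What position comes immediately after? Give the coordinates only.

(-5, 0)

The jumps are (+3, -3), (-3, +3), (+3, -3) — a geometric progression with ratio -1.
step 4: (-2, -3) + (-3, +3) → (-5, 0)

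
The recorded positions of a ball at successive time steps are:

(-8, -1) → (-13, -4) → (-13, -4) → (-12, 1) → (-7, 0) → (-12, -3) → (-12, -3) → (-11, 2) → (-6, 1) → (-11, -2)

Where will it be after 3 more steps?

(-5, 2)

Step-to-step displacements: (-5, -3), (+0, +0), (+1, +5), (+5, -1), (-5, -3), (+0, +0), (+1, +5), (+5, -1), (-5, -3) — a repeating cycle of length 4.
step 10: apply (+0, +0) → (-11, -2)
step 11: apply (+1, +5) → (-10, 3)
step 12: apply (+5, -1) → (-5, 2)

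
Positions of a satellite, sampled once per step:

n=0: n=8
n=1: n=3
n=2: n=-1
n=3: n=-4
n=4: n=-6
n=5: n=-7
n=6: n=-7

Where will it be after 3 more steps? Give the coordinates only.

n=-1

Taking differences between consecutive positions: -5, -4, -3, -2, -1, +0. These grow by +1 each step.
step 7: -7 + 1 → n=-6
step 8: -6 + 2 → n=-4
step 9: -4 + 3 → n=-1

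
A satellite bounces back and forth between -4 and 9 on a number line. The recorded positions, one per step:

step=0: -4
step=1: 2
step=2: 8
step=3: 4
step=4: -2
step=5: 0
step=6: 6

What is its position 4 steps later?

4

The value travels 6 per step and bounces off the walls at -4 and 9.
  step 7: 6 → 6
  step 8: 6 → 0
  step 9: 0 → -2
  step 10: -2 → 4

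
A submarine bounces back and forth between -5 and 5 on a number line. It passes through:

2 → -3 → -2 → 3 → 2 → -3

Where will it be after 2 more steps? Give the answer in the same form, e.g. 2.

The value reflects between -5 and 5, moving 5 per step.
  step 6: -3 → -2
  step 7: -2 → 3

3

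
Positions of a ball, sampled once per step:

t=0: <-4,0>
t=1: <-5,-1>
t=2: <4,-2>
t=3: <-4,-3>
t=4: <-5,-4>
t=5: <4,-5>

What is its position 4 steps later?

The first coordinate repeats the cycle [-4, -5, 4] with period 3; step 9 mod 3 = 0, giving -4.
The second coordinate changes by -1 each step, so at step 9 it is 0 + 9·(-1) = -9.

<-4,-9>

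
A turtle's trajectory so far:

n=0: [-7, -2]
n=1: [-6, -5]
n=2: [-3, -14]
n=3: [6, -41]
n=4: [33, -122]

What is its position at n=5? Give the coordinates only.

[114, -365]

Step-to-step displacements: [+1, -3], [+3, -9], [+9, -27], [+27, -81]; each is 3× the previous.
step 5: [33, -122] + [+81, -243] → [114, -365]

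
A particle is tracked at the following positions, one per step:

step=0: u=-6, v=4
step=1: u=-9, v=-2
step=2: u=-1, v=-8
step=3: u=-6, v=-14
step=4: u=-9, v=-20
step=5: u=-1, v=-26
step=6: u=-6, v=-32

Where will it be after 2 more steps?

U: cycles through -6, -9, -1 every 3 steps. Step 8 lands at position 2 of the cycle → -1.
V: linear, -6 per step → -44 at step 8.

u=-1, v=-44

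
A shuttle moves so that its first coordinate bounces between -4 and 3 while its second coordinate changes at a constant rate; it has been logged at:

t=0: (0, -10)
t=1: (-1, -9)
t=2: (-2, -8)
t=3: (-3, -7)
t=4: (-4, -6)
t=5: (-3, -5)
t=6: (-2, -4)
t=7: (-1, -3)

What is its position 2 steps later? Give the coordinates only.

The first coordinate reflects between -4 and 3, moving 1 per step.
  step 8: -1 → 0
  step 9: 0 → 1
The second coordinate changes by +1 each step: at step 9 it is -1.

(1, -1)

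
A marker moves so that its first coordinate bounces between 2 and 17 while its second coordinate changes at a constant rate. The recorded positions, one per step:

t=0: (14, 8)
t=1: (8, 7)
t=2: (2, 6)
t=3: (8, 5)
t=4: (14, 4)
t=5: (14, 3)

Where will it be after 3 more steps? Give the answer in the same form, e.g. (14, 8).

The first coordinate travels 6 per step and bounces off the walls at 2 and 17.
  step 6: 14 → 8
  step 7: 8 → 2
  step 8: 2 → 8
The second coordinate changes by -1 each step: at step 8 it is 0.

(8, 0)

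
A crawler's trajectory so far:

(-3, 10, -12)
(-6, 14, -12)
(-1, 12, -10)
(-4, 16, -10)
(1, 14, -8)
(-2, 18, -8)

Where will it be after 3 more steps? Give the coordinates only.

Step-to-step displacements: (-3, +4, +0), (+5, -2, +2), (-3, +4, +0), (+5, -2, +2), (-3, +4, +0) — a repeating cycle of length 2.
step 6: apply (+5, -2, +2) → (3, 16, -6)
step 7: apply (-3, +4, +0) → (0, 20, -6)
step 8: apply (+5, -2, +2) → (5, 18, -4)

(5, 18, -4)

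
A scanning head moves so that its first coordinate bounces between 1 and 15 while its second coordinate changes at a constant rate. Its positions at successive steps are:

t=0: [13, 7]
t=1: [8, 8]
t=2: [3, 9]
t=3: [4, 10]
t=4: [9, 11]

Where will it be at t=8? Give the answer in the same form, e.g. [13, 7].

The first coordinate travels 5 per step and bounces off the walls at 1 and 15.
  step 5: 9 → 14
  step 6: 14 → 11
  step 7: 11 → 6
  step 8: 6 → 1
The second coordinate changes by +1 each step: at step 8 it is 15.

[1, 15]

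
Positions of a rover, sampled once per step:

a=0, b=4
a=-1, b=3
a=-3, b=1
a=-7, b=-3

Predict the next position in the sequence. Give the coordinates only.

a=-15, b=-11

The jumps are (-1, -1), (-2, -2), (-4, -4) — a geometric progression with ratio 2.
step 4: a=-7, b=-3 + (-8, -8) → a=-15, b=-11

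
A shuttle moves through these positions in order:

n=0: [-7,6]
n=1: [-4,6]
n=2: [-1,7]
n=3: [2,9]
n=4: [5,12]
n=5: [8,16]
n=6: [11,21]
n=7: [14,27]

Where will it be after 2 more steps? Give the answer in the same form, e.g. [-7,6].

[20,42]

Taking differences between consecutive positions: [+3,+0], [+3,+1], [+3,+2], [+3,+3], [+3,+4], [+3,+5], [+3,+6]. These grow by [+0,+1] each step.
step 8: [14,27] + [+3,+7] → [17,34]
step 9: [17,34] + [+3,+8] → [20,42]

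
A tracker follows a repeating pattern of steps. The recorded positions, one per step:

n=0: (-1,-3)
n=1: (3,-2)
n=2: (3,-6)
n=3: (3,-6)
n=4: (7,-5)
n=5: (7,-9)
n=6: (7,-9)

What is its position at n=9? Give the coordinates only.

(11,-12)

Step-to-step displacements: (+4,+1), (+0,-4), (+0,+0), (+4,+1), (+0,-4), (+0,+0) — a repeating cycle of length 3.
step 7: apply (+4,+1) → (11,-8)
step 8: apply (+0,-4) → (11,-12)
step 9: apply (+0,+0) → (11,-12)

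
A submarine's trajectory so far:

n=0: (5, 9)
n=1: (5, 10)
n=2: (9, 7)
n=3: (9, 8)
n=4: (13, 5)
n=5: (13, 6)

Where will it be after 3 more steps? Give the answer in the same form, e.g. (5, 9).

Step-to-step displacements: (+0, +1), (+4, -3), (+0, +1), (+4, -3), (+0, +1) — a repeating cycle of length 2.
step 6: apply (+4, -3) → (17, 3)
step 7: apply (+0, +1) → (17, 4)
step 8: apply (+4, -3) → (21, 1)

(21, 1)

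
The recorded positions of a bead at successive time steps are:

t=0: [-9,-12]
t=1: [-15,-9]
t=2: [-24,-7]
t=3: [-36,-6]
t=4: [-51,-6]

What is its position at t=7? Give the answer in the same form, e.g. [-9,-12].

[-114,-12]

Successive displacements: [-6,+3], [-9,+2], [-12,+1], [-15,+0] — each changes by [-3,-1].
step 5: [-51,-6] + [-18,-1] → [-69,-7]
step 6: [-69,-7] + [-21,-2] → [-90,-9]
step 7: [-90,-9] + [-24,-3] → [-114,-12]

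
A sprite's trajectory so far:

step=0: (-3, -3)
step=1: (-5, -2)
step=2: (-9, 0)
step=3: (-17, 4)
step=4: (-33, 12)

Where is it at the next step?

Consecutive displacements (-2, +1), (-4, +2), (-8, +4), (-16, +8) scale by a factor of 2 each step.
step 5: (-33, 12) + (-32, +16) → (-65, 28)

(-65, 28)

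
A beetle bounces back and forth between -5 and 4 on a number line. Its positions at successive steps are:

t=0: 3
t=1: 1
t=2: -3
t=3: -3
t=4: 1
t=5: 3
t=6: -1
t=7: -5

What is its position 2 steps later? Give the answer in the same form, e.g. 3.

The value travels 4 per step and bounces off the walls at -5 and 4.
  step 8: -5 → -1
  step 9: -1 → 3

3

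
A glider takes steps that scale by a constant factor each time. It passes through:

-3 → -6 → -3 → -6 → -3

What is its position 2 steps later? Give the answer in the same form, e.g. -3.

-3

The jumps are -3, +3, -3, +3 — a geometric progression with ratio -1.
step 5: -3 − 3 → -6
step 6: -6 + 3 → -3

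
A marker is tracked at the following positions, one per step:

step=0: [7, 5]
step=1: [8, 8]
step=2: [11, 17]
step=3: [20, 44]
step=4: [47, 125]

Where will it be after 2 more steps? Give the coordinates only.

[371, 1097]

Consecutive displacements [+1, +3], [+3, +9], [+9, +27], [+27, +81] scale by a factor of 3 each step.
step 5: [47, 125] + [+81, +243] → [128, 368]
step 6: [128, 368] + [+243, +729] → [371, 1097]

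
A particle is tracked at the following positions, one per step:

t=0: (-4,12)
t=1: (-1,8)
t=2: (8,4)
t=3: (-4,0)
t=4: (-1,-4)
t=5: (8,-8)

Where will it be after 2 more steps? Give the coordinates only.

(-1,-16)

First: cycles through -4, -1, 8 every 3 steps. Step 7 lands at position 1 of the cycle → -1.
Second: linear, -4 per step → -16 at step 7.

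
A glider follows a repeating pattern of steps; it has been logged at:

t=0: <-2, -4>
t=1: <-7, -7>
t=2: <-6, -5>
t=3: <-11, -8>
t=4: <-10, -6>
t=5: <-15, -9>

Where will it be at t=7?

<-19, -10>

Step-to-step displacements: <-5, -3>, <+1, +2>, <-5, -3>, <+1, +2>, <-5, -3> — a repeating cycle of length 2.
step 6: apply <+1, +2> → <-14, -7>
step 7: apply <-5, -3> → <-19, -10>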